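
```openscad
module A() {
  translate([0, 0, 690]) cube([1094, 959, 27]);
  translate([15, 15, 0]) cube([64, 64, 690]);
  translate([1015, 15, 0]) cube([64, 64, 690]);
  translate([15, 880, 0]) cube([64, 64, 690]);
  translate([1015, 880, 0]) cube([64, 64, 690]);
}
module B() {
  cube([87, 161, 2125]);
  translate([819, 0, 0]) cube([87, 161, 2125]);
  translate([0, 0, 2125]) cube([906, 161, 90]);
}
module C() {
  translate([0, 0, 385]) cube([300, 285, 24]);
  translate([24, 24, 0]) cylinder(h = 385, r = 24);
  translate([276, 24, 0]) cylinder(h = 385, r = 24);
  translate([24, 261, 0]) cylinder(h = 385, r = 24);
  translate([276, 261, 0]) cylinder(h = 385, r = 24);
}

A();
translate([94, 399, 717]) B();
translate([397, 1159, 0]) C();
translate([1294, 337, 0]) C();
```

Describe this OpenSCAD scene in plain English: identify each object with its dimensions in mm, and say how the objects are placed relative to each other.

A is a table with a 1094×959 mm rectangular top, 27 mm thick, top surface at z = 717 mm, supported by four 64×64 mm square legs, each inset 15 mm from the nearest pair of top edges, running from the floor.

B is a rectangular door frame: two vertical jambs of 87×161 mm section, 2125 mm tall, with a clear opening 732 mm wide between their inner faces. A header 90 mm tall and 161 mm deep lies on top of the jambs and spans the full outside width.

C is a simple wooden stool: a rectangular seat 300 mm (x) by 285 mm (y), 24 mm thick, top face at z = 409 mm, on four round legs, each 48 mm in diameter. The legs rest on z = 0, each leg's axis is inset half a diameter from the nearest pair of seat edges (so the leg's bounding box is flush with the corner).

The door frame is on top of the table, centred. Two stools sit around the table at the +y, +x sides.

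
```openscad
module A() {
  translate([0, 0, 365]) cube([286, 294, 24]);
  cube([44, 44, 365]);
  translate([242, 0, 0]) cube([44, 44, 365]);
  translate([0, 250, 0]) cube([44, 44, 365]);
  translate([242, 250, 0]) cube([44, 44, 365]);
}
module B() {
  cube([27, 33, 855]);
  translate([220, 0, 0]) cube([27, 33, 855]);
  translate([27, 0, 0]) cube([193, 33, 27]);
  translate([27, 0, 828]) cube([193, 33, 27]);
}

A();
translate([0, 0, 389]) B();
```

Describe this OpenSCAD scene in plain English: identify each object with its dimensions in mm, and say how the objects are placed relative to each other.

A is a four-legged stool. The seat is 286×294 mm, 24 mm thick, top at z = 389 mm. It stands on four square legs, each 44×44 mm in cross-section, from z = 0 to the seat underside, each flush with a corner of the seat.

B is a picture frame with a 193×801 mm rectangular opening (x by z) and a uniform 27 mm border on every side. Frame depth is 33 mm along y. It is built from two vertical stiles running the full outside height and two horizontal rails spanning the gap between the stiles.

The picture frame is on top of the stool.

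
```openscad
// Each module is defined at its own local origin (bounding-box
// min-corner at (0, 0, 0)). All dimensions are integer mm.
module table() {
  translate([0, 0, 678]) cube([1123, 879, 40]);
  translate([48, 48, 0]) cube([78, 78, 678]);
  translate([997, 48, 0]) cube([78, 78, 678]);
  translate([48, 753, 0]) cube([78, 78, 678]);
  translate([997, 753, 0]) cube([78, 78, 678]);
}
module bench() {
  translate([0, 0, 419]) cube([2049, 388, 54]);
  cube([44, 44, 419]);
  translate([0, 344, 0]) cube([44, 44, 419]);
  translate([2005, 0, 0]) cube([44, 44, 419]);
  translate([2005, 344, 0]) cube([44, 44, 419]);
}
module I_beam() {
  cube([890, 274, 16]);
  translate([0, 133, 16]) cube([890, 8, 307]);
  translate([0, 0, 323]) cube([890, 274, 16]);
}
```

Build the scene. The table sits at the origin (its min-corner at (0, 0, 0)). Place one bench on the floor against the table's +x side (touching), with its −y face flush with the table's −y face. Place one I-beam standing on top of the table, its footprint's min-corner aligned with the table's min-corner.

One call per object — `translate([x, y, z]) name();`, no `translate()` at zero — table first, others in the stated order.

table();
translate([1123, 0, 0]) bench();
translate([0, 0, 718]) I_beam();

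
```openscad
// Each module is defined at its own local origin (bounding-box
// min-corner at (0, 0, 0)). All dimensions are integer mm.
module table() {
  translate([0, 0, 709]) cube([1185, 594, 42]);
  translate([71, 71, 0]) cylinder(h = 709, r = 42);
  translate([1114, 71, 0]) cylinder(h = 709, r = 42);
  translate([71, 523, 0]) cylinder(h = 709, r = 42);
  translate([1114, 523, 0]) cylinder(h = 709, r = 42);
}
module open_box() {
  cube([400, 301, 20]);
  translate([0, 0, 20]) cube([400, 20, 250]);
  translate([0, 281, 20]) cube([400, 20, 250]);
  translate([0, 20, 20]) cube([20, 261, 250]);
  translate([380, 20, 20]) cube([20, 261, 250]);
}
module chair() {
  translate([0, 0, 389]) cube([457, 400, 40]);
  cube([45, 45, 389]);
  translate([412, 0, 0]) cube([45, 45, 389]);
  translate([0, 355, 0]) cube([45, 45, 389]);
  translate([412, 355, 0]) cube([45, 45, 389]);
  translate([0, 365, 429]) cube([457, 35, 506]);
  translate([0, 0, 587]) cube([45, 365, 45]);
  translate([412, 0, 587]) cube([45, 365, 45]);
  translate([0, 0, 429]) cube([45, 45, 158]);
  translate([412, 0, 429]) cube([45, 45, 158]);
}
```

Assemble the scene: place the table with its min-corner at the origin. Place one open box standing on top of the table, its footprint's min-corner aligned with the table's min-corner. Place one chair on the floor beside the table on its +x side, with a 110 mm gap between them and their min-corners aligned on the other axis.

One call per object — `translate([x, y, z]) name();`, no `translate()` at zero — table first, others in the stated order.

table();
translate([0, 0, 751]) open_box();
translate([1295, 0, 0]) chair();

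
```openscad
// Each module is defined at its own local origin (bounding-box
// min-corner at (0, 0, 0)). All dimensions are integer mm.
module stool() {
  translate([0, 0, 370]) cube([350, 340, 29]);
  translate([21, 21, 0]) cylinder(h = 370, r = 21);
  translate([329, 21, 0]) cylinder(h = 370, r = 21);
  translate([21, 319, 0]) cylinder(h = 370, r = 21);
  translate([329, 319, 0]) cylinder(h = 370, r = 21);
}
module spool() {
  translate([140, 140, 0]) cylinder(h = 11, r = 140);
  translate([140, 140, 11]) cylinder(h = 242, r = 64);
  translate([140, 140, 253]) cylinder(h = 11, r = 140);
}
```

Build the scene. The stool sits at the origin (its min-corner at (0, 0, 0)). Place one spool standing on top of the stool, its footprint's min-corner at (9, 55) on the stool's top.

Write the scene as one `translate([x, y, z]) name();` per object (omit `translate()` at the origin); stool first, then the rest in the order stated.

stool();
translate([9, 55, 399]) spool();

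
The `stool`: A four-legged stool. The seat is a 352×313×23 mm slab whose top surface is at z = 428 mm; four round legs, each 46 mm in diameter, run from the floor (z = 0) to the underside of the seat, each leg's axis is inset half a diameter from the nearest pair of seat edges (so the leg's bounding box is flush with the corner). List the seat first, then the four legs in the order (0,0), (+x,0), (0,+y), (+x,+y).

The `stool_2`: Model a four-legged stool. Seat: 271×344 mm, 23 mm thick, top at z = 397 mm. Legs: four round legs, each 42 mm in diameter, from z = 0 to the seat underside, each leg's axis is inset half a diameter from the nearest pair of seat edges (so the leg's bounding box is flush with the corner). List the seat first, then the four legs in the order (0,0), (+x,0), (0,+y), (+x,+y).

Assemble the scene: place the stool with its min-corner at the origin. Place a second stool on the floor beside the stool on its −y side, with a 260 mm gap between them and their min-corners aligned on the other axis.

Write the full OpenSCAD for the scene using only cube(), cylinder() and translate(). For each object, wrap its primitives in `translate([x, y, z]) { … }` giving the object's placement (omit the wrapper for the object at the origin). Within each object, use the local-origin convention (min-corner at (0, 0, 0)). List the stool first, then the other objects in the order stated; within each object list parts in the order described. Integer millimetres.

translate([0, 0, 405]) cube([352, 313, 23]);
translate([23, 23, 0]) cylinder(h = 405, r = 23);
translate([329, 23, 0]) cylinder(h = 405, r = 23);
translate([23, 290, 0]) cylinder(h = 405, r = 23);
translate([329, 290, 0]) cylinder(h = 405, r = 23);
translate([0, -604, 0]) {
  translate([0, 0, 374]) cube([271, 344, 23]);
  translate([21, 21, 0]) cylinder(h = 374, r = 21);
  translate([250, 21, 0]) cylinder(h = 374, r = 21);
  translate([21, 323, 0]) cylinder(h = 374, r = 21);
  translate([250, 323, 0]) cylinder(h = 374, r = 21);
}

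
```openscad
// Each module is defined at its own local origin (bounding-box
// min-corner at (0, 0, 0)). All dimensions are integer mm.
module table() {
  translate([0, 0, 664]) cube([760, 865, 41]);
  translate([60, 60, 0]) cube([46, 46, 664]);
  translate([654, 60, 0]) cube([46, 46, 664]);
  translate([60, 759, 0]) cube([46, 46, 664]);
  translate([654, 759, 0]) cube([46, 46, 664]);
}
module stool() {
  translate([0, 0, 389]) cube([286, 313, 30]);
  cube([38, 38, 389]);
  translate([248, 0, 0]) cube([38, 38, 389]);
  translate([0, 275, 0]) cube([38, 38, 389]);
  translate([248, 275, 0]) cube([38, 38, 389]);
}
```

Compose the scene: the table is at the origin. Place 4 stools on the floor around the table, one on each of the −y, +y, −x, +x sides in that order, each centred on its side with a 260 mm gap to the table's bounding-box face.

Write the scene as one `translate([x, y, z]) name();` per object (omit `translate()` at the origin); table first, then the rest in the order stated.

table();
translate([237, -573, 0]) stool();
translate([237, 1125, 0]) stool();
translate([-546, 276, 0]) stool();
translate([1020, 276, 0]) stool();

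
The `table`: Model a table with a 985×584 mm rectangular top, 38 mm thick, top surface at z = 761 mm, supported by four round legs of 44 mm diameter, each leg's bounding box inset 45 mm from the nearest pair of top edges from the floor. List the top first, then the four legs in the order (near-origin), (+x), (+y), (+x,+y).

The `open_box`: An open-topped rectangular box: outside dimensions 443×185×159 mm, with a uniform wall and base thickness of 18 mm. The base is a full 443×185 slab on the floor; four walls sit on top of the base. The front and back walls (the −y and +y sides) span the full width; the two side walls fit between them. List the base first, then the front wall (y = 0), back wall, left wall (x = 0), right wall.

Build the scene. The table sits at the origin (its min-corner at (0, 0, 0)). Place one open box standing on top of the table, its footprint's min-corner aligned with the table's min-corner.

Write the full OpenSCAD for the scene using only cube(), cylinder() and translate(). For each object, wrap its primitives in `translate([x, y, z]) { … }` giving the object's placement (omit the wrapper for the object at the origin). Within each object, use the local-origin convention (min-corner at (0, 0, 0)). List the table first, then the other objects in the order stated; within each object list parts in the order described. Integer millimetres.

translate([0, 0, 723]) cube([985, 584, 38]);
translate([67, 67, 0]) cylinder(h = 723, r = 22);
translate([918, 67, 0]) cylinder(h = 723, r = 22);
translate([67, 517, 0]) cylinder(h = 723, r = 22);
translate([918, 517, 0]) cylinder(h = 723, r = 22);
translate([0, 0, 761]) {
  cube([443, 185, 18]);
  translate([0, 0, 18]) cube([443, 18, 141]);
  translate([0, 167, 18]) cube([443, 18, 141]);
  translate([0, 18, 18]) cube([18, 149, 141]);
  translate([425, 18, 18]) cube([18, 149, 141]);
}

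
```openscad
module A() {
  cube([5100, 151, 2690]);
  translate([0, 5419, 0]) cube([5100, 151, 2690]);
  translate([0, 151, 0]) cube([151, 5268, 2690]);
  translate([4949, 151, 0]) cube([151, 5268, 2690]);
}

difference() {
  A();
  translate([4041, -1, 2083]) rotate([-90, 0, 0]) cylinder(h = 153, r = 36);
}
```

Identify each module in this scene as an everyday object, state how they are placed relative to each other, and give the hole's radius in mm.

The subtracted cylinder has r = 36 mm.

A is a house frame. The house frame has a circular hole through its front wall. The hole's radius is 36 mm.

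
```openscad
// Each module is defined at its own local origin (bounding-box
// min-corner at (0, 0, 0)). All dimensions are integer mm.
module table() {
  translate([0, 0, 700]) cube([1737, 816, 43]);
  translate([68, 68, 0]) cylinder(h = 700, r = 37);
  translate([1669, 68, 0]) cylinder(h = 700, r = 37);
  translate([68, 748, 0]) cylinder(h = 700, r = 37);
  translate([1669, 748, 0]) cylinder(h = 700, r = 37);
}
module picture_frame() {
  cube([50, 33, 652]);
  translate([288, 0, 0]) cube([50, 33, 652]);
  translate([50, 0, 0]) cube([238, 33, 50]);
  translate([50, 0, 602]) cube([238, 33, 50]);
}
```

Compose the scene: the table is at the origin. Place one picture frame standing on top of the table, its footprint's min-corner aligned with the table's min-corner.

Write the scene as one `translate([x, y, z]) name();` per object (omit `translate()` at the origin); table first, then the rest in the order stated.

table();
translate([0, 0, 743]) picture_frame();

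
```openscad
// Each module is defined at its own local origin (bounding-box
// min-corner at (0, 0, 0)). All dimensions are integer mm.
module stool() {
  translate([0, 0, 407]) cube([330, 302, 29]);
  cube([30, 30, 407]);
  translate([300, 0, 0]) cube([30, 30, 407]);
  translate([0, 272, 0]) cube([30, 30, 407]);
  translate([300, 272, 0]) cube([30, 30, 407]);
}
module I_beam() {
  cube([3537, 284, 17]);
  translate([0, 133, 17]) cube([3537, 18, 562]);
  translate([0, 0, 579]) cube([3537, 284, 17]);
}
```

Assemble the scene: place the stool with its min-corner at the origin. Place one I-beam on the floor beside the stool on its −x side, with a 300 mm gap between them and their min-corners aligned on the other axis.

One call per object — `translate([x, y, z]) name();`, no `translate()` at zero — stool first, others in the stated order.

stool();
translate([-3837, 0, 0]) I_beam();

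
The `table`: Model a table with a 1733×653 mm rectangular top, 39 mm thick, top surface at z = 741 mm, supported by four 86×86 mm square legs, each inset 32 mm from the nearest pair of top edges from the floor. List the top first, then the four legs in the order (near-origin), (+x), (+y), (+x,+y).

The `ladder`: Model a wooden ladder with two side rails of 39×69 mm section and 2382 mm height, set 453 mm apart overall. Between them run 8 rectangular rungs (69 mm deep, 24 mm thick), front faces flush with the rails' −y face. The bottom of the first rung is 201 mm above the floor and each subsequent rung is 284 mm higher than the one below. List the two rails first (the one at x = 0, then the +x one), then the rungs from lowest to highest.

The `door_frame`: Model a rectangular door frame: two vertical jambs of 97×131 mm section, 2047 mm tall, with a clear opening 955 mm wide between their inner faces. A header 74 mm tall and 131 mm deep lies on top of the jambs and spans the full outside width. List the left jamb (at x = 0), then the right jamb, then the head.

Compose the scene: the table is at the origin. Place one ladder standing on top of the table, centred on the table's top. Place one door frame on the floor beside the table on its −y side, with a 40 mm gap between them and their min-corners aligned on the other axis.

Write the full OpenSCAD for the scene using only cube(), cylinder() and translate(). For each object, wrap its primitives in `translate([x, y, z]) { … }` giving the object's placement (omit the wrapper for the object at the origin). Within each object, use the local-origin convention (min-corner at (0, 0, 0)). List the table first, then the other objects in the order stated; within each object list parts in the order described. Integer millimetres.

translate([0, 0, 702]) cube([1733, 653, 39]);
translate([32, 32, 0]) cube([86, 86, 702]);
translate([1615, 32, 0]) cube([86, 86, 702]);
translate([32, 535, 0]) cube([86, 86, 702]);
translate([1615, 535, 0]) cube([86, 86, 702]);
translate([640, 292, 741]) {
  cube([39, 69, 2382]);
  translate([414, 0, 0]) cube([39, 69, 2382]);
  translate([39, 0, 201]) cube([375, 69, 24]);
  translate([39, 0, 485]) cube([375, 69, 24]);
  translate([39, 0, 769]) cube([375, 69, 24]);
  translate([39, 0, 1053]) cube([375, 69, 24]);
  translate([39, 0, 1337]) cube([375, 69, 24]);
  translate([39, 0, 1621]) cube([375, 69, 24]);
  translate([39, 0, 1905]) cube([375, 69, 24]);
  translate([39, 0, 2189]) cube([375, 69, 24]);
}
translate([0, -171, 0]) {
  cube([97, 131, 2047]);
  translate([1052, 0, 0]) cube([97, 131, 2047]);
  translate([0, 0, 2047]) cube([1149, 131, 74]);
}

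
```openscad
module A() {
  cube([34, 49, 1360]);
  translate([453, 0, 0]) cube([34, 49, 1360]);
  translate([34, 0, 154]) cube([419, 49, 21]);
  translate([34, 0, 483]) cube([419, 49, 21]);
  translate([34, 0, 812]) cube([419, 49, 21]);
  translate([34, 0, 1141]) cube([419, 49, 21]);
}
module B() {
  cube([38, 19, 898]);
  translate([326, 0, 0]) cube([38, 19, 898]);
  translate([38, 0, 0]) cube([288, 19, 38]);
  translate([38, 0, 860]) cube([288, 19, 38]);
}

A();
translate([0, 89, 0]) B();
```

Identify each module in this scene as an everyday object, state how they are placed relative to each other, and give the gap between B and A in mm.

A is a ladder. B is a picture frame. The picture frame is on the floor beside the ladder on its +y side. The gap between the picture frame and the ladder is 40 mm.

The picture frame's nearest face is 40 mm from the ladder's +y face.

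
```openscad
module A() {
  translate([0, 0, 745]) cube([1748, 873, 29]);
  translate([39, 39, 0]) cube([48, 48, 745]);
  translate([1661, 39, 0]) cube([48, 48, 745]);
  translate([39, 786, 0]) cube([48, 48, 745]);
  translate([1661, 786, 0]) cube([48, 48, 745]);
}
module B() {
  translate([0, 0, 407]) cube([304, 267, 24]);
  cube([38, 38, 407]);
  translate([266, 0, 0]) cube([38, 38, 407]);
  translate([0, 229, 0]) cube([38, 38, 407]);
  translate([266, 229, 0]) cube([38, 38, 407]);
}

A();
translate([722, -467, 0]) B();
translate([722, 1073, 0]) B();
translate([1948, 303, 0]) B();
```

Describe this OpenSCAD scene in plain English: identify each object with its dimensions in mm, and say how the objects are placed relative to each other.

A is a table: top 1748 mm (x) × 873 mm (y), 29 mm thick, upper face at z = 774 mm, on four 48×48 mm square legs, each inset 39 mm from the nearest pair of top edges, running from z = 0 to the bottom of the top.

B is a simple wooden stool: a rectangular seat 304 mm (x) by 267 mm (y), 24 mm thick, top face at z = 431 mm, on four square legs, each 38×38 mm in cross-section. The legs rest on z = 0, each flush with a corner of the seat.

Three stools sit around the table at the −y, +y, +x sides.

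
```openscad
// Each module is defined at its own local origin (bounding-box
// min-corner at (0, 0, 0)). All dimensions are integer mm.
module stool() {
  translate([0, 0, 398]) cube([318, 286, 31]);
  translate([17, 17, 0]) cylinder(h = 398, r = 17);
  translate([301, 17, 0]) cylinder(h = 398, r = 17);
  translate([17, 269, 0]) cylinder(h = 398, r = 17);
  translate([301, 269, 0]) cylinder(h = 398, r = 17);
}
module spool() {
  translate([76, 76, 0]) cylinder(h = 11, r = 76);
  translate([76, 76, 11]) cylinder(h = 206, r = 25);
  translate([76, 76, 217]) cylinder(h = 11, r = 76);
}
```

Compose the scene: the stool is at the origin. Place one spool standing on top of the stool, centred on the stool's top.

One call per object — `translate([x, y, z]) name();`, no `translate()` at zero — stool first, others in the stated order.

stool();
translate([83, 67, 429]) spool();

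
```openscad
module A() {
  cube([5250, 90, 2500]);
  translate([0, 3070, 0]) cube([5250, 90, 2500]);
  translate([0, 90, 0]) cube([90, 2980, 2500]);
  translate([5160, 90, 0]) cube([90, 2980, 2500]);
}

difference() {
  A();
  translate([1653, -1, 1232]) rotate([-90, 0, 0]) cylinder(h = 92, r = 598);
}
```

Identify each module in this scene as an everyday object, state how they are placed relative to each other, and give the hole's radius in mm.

A is a house frame. The house frame has a circular hole through its front wall. The hole's radius is 598 mm.

The subtracted cylinder has r = 598 mm.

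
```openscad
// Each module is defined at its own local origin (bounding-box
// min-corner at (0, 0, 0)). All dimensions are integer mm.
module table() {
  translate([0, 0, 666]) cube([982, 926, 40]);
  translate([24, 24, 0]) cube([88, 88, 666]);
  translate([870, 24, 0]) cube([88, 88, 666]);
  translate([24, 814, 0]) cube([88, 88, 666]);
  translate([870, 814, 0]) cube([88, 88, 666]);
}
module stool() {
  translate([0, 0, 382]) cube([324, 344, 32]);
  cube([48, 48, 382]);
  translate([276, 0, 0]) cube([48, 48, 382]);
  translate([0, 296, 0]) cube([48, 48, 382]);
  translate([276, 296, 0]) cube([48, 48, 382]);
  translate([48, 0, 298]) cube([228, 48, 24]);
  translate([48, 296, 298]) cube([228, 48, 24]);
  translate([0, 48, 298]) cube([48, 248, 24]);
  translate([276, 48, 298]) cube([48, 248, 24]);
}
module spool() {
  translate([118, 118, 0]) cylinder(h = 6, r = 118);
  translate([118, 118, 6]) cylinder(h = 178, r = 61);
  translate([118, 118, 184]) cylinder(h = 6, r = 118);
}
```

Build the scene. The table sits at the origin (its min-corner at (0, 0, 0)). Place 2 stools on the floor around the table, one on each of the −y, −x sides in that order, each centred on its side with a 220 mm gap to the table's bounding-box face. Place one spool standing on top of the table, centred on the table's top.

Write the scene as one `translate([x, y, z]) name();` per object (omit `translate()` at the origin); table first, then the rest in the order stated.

table();
translate([329, -564, 0]) stool();
translate([-544, 291, 0]) stool();
translate([373, 345, 706]) spool();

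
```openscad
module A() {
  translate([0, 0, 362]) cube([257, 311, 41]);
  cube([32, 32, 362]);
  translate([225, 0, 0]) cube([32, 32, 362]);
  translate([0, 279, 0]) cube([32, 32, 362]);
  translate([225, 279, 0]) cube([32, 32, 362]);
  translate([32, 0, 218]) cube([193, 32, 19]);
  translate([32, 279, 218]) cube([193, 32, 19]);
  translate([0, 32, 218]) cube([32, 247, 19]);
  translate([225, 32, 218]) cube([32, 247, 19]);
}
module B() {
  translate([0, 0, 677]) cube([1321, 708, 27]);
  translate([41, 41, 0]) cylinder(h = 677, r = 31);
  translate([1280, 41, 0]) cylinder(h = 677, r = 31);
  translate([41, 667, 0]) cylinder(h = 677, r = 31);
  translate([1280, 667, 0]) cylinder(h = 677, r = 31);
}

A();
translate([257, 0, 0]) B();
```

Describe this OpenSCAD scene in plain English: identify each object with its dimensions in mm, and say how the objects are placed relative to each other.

A is a simple wooden stool: a rectangular seat 257 mm (x) by 311 mm (y), 41 mm thick, top face at z = 403 mm, on four square legs, each 32×32 mm in cross-section. The legs rest on z = 0, each flush with a corner of the seat. Four stretchers, 32 mm wide and 19 mm tall, connect adjacent legs with their undersides at z = 218 mm, each running between the inner faces of the legs it joins and aligned with the legs' outer faces on the other axis.

B is a rectangular dining table. The top is 1321×708×27 mm with its upper surface at z = 704 mm. It stands on four round legs of 62 mm diameter, each leg's bounding box inset 10 mm from the nearest pair of top edges, running from the floor to the underside of the top.

The table is against the stool's +x side, with their −y faces flush.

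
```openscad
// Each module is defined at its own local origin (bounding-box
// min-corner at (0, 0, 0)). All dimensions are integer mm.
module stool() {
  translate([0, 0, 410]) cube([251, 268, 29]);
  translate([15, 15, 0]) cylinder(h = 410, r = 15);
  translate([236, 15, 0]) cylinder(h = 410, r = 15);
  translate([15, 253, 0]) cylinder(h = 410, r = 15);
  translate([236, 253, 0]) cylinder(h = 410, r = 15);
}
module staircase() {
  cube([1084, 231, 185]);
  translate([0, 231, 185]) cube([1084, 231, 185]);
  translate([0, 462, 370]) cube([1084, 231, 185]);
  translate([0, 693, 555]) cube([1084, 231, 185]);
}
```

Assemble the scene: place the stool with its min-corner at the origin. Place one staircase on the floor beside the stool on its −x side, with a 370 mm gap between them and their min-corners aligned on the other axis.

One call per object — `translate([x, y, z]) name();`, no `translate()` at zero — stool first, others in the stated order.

stool();
translate([-1454, 0, 0]) staircase();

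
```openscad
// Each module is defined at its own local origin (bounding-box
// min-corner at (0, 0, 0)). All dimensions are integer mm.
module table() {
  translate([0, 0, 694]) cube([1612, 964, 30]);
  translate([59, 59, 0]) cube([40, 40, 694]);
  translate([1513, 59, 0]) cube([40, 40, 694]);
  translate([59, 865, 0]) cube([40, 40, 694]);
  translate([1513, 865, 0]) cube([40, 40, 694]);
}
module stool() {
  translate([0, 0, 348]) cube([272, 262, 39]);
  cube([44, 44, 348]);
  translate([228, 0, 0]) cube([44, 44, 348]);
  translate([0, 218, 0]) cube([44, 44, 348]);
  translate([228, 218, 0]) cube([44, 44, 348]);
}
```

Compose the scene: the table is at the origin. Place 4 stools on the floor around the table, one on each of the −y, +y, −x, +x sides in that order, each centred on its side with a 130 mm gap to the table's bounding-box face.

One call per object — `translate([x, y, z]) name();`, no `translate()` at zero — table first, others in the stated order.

table();
translate([670, -392, 0]) stool();
translate([670, 1094, 0]) stool();
translate([-402, 351, 0]) stool();
translate([1742, 351, 0]) stool();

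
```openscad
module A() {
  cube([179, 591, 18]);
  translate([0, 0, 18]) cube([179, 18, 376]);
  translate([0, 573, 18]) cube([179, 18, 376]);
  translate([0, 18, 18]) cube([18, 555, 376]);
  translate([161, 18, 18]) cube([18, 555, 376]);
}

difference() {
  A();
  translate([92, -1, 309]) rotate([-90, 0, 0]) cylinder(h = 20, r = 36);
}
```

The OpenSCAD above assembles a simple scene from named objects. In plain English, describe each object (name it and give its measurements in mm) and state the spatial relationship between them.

A is an open-topped rectangular box: outside dimensions 179×591×394 mm, with a uniform wall and base thickness of 18 mm. The base is a full 179×591 slab on the floor; four walls sit on top of the base. The front and back walls (the −y and +y sides) span the full width; the two side walls fit between them.

The open box has a circular hole of radius 36 mm through its front wall, centred at (x = 92, z = 309).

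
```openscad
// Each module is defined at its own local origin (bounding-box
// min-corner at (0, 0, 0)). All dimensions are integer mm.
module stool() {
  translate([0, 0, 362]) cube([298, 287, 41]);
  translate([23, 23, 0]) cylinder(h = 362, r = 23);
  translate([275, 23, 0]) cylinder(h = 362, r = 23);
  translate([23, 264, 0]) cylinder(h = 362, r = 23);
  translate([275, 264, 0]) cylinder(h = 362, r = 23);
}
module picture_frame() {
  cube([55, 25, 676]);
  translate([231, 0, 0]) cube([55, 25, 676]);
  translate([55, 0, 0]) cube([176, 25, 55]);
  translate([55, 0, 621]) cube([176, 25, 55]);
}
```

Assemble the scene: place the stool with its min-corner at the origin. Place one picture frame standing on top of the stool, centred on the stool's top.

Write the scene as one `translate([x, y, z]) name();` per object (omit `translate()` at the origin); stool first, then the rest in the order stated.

stool();
translate([6, 131, 403]) picture_frame();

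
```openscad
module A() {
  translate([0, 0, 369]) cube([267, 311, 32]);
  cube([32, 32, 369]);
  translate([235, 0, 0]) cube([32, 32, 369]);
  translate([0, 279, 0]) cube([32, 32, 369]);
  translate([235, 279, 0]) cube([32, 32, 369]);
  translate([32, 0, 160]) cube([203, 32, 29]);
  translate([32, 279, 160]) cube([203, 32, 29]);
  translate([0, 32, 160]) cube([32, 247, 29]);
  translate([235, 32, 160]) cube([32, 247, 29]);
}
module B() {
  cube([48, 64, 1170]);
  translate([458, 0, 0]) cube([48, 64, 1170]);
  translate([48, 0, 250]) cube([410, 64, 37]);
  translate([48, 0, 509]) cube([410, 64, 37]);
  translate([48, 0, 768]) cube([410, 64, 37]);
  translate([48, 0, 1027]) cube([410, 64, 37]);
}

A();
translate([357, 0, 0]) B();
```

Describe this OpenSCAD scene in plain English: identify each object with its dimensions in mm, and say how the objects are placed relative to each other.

A is a simple wooden stool: a rectangular seat 267 mm (x) by 311 mm (y), 32 mm thick, top face at z = 401 mm, on four square legs, each 32×32 mm in cross-section. The legs rest on z = 0, each flush with a corner of the seat. Four stretchers, 32 mm wide and 29 mm tall, connect adjacent legs with their undersides at z = 160 mm, each running between the inner faces of the legs it joins and aligned with the legs' outer faces on the other axis.

B is a wooden ladder with two side rails of 48×64 mm section and 1170 mm height, set 506 mm apart overall. Between them run 4 rectangular rungs (64 mm deep, 37 mm thick), front faces flush with the rails' −y face. The bottom of the first rung is 250 mm above the floor and each subsequent rung is 259 mm higher than the one below.

The ladder is on the floor beside the stool on its +x side.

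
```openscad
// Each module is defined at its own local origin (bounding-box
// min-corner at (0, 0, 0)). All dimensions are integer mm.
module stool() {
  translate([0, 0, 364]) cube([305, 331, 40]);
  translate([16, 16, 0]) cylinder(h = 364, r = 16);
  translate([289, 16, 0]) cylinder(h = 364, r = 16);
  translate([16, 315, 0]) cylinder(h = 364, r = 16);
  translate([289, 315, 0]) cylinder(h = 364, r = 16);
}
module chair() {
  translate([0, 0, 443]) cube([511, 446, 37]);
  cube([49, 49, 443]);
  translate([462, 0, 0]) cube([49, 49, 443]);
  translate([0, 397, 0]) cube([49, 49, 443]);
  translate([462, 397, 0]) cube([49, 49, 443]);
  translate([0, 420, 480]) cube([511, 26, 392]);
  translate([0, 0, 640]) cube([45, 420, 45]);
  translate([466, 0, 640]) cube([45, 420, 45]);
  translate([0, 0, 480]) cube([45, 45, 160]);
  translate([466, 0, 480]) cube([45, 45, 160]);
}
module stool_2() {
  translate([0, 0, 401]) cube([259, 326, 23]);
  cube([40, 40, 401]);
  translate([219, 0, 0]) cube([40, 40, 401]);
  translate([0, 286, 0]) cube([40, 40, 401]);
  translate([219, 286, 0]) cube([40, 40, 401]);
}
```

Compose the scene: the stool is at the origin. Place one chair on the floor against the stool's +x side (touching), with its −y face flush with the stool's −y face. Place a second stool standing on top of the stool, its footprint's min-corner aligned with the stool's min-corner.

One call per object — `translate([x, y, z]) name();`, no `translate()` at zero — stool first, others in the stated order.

stool();
translate([305, 0, 0]) chair();
translate([0, 0, 404]) stool_2();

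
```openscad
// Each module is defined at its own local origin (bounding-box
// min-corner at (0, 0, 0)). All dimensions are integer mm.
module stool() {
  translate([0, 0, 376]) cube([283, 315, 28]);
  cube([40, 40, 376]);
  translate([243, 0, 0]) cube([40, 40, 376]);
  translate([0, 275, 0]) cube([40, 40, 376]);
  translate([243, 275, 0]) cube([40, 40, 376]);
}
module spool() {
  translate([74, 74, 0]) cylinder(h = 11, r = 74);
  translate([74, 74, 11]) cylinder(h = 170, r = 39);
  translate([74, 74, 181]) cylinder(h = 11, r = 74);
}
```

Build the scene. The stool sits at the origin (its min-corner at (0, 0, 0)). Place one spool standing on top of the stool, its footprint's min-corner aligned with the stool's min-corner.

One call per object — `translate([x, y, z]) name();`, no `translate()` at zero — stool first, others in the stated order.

stool();
translate([0, 0, 404]) spool();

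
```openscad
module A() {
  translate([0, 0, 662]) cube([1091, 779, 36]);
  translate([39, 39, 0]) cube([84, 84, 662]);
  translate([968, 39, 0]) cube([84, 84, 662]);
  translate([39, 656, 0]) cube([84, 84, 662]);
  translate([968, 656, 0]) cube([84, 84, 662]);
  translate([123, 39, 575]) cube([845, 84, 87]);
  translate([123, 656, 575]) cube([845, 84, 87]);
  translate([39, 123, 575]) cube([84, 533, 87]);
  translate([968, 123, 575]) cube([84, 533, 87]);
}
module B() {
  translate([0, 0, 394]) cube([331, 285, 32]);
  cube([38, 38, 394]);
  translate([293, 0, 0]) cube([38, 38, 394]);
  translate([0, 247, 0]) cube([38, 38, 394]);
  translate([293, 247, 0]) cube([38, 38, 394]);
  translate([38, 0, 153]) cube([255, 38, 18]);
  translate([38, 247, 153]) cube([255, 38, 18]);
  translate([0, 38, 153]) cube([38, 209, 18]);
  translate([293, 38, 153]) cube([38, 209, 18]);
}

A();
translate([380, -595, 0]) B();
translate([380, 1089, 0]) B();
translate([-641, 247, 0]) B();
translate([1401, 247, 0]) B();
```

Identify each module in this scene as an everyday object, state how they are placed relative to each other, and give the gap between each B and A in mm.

A is a table. B is a stool. Four stools sit around the table at the −y, +y, −x, +x sides. The gap between each stool and the table is 310 mm.

Each stool's nearest face is 310 mm from the table's bounding box.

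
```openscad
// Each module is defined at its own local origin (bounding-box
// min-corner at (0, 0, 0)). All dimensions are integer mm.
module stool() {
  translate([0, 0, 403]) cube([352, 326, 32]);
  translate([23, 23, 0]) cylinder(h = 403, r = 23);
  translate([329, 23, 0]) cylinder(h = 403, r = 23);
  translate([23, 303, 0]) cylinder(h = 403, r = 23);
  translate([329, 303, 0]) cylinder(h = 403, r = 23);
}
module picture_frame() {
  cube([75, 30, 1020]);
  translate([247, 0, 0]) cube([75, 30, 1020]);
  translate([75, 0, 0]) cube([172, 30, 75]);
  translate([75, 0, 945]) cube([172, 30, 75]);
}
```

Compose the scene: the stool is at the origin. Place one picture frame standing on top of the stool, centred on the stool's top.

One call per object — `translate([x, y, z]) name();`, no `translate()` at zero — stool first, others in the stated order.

stool();
translate([15, 148, 435]) picture_frame();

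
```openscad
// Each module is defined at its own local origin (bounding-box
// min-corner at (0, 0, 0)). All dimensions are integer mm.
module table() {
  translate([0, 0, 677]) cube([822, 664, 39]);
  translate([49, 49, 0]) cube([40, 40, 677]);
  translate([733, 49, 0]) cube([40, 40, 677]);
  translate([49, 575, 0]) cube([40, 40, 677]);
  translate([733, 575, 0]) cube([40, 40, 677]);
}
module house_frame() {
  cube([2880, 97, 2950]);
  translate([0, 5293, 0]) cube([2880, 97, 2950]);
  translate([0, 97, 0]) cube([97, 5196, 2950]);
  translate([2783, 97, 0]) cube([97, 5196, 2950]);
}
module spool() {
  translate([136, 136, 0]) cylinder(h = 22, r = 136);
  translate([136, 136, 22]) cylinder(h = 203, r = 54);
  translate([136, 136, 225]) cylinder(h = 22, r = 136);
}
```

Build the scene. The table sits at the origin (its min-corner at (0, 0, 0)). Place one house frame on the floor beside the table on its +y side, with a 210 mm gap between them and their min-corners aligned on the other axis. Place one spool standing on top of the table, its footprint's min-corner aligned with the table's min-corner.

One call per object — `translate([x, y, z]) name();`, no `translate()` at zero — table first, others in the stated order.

table();
translate([0, 874, 0]) house_frame();
translate([0, 0, 716]) spool();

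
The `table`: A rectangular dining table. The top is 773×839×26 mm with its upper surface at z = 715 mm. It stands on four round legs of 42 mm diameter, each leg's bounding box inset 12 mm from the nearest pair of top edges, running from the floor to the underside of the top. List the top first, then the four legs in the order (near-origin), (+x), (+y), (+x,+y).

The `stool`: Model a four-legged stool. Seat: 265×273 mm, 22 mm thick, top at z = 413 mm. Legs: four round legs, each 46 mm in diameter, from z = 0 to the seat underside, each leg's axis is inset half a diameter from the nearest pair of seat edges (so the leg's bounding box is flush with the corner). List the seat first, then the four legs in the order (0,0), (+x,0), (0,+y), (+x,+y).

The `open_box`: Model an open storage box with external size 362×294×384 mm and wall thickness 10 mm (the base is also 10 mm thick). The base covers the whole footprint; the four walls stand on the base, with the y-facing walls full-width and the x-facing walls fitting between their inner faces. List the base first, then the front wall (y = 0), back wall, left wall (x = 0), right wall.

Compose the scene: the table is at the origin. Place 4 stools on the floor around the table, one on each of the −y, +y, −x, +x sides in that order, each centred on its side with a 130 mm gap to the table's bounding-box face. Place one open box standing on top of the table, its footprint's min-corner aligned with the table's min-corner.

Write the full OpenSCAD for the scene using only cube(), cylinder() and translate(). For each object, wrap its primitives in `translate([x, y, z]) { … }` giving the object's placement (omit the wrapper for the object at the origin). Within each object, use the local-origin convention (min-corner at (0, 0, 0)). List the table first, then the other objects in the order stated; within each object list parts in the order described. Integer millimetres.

translate([0, 0, 689]) cube([773, 839, 26]);
translate([33, 33, 0]) cylinder(h = 689, r = 21);
translate([740, 33, 0]) cylinder(h = 689, r = 21);
translate([33, 806, 0]) cylinder(h = 689, r = 21);
translate([740, 806, 0]) cylinder(h = 689, r = 21);
translate([254, -403, 0]) {
  translate([0, 0, 391]) cube([265, 273, 22]);
  translate([23, 23, 0]) cylinder(h = 391, r = 23);
  translate([242, 23, 0]) cylinder(h = 391, r = 23);
  translate([23, 250, 0]) cylinder(h = 391, r = 23);
  translate([242, 250, 0]) cylinder(h = 391, r = 23);
}
translate([254, 969, 0]) {
  translate([0, 0, 391]) cube([265, 273, 22]);
  translate([23, 23, 0]) cylinder(h = 391, r = 23);
  translate([242, 23, 0]) cylinder(h = 391, r = 23);
  translate([23, 250, 0]) cylinder(h = 391, r = 23);
  translate([242, 250, 0]) cylinder(h = 391, r = 23);
}
translate([-395, 283, 0]) {
  translate([0, 0, 391]) cube([265, 273, 22]);
  translate([23, 23, 0]) cylinder(h = 391, r = 23);
  translate([242, 23, 0]) cylinder(h = 391, r = 23);
  translate([23, 250, 0]) cylinder(h = 391, r = 23);
  translate([242, 250, 0]) cylinder(h = 391, r = 23);
}
translate([903, 283, 0]) {
  translate([0, 0, 391]) cube([265, 273, 22]);
  translate([23, 23, 0]) cylinder(h = 391, r = 23);
  translate([242, 23, 0]) cylinder(h = 391, r = 23);
  translate([23, 250, 0]) cylinder(h = 391, r = 23);
  translate([242, 250, 0]) cylinder(h = 391, r = 23);
}
translate([0, 0, 715]) {
  cube([362, 294, 10]);
  translate([0, 0, 10]) cube([362, 10, 374]);
  translate([0, 284, 10]) cube([362, 10, 374]);
  translate([0, 10, 10]) cube([10, 274, 374]);
  translate([352, 10, 10]) cube([10, 274, 374]);
}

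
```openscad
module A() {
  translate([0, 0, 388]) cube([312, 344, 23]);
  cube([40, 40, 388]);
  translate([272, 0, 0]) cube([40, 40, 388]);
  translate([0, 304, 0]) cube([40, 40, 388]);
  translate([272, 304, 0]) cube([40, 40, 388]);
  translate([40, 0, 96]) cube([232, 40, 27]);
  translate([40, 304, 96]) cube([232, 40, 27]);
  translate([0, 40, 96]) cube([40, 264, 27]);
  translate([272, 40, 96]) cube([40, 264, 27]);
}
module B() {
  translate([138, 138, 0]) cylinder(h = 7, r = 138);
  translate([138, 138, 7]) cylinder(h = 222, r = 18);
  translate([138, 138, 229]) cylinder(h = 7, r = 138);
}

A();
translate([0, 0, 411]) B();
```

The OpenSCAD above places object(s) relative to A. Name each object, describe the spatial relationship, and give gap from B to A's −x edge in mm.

The spool's min-x is at 0; the stool's min-x is 0; gap = 0 mm.

A is a stool. B is a spool. The spool is on top of the stool. The gap from the spool to the stool's −x edge is 0 mm.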